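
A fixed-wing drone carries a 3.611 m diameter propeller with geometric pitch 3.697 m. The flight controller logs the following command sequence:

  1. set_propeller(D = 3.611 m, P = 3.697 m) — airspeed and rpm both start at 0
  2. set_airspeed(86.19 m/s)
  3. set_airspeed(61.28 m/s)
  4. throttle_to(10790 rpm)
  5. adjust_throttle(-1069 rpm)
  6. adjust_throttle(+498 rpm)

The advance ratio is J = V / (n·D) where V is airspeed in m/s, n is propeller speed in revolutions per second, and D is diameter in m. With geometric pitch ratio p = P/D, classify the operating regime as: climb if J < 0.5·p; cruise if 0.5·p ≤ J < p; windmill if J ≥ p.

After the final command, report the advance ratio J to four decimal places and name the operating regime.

set_propeller: D = 3.611 m, P = 3.697 m (p = P/D = 1.023816); state ← (V=0, rpm=0)
set_airspeed(86.19): V ← 86.19 m/s
set_airspeed(61.28): V ← 61.28 m/s
throttle_to(10790): rpm ← 10790
adjust_throttle(-1069): rpm ← 10790 -1069 = 9721
adjust_throttle(+498): rpm ← 9721 +498 = 10219
final state: V = 61.28 m/s, rpm = 10219 → n = rpm/60 = 170.316667 rev/s
J = V / (n·D) = 61.28 / (170.316667 × 3.611) = 0.099640
regime bands: climb J<0.5119 | cruise [0.5119, 1.0238) | windmill J≥1.0238
J = 0.0996 → climb

J = 0.0996, regime = climb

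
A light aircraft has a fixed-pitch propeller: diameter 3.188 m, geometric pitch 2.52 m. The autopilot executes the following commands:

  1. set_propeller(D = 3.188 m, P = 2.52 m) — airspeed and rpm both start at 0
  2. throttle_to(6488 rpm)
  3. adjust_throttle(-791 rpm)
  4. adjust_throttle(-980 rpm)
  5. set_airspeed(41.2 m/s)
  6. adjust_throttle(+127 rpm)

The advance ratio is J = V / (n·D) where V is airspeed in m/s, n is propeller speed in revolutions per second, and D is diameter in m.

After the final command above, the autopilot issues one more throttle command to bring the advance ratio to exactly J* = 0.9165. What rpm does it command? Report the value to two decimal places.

set_propeller: D = 3.188 m, P = 2.52 m (p = P/D = 0.790464); state ← (V=0, rpm=0)
throttle_to(6488): rpm ← 6488
adjust_throttle(-791): rpm ← 6488 -791 = 5697
adjust_throttle(-980): rpm ← 5697 -980 = 4717
set_airspeed(41.2): V ← 41.2 m/s
adjust_throttle(+127): rpm ← 4717 +127 = 4844
final state: V = 41.2 m/s, rpm = 4844 → n = rpm/60 = 80.733333 rev/s
target J* = 0.9165; solve J* = V/(n·D) for n: n = V/(J*·D) = 41.2/(0.9165 × 3.188) = 14.100887 rev/s
rpm = 60·n = 846.053223

rpm = 846.05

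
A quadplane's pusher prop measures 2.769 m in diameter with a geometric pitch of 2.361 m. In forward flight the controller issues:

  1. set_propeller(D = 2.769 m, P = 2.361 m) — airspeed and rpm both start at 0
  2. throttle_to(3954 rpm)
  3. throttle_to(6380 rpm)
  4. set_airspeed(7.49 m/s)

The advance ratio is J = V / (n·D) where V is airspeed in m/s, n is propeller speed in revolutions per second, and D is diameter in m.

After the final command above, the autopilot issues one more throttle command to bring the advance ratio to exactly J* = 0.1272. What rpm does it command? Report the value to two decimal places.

set_propeller: D = 2.769 m, P = 2.361 m (p = P/D = 0.852654); state ← (V=0, rpm=0)
throttle_to(3954): rpm ← 3954
throttle_to(6380): rpm ← 6380
set_airspeed(7.49): V ← 7.49 m/s
final state: V = 7.49 m/s, rpm = 6380 → n = rpm/60 = 106.333333 rev/s
target J* = 0.1272; solve J* = V/(n·D) for n: n = V/(J*·D) = 7.49/(0.1272 × 2.769) = 21.265312 rev/s
rpm = 60·n = 1275.918696

rpm = 1275.92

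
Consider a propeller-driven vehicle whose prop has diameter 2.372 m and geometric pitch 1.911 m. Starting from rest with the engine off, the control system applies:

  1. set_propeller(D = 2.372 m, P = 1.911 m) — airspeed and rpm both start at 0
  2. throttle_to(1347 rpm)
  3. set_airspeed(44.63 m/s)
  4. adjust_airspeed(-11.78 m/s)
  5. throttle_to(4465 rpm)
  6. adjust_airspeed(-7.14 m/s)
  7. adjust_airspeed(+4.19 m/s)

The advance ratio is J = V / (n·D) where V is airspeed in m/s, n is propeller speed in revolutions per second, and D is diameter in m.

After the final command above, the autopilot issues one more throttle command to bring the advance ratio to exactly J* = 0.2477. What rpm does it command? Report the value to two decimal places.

set_propeller: D = 2.372 m, P = 1.911 m (p = P/D = 0.805649); state ← (V=0, rpm=0)
throttle_to(1347): rpm ← 1347
set_airspeed(44.63): V ← 44.63 m/s
adjust_airspeed(-11.78): V ← 44.63 -11.78 = 32.85 m/s
throttle_to(4465): rpm ← 4465
adjust_airspeed(-7.14): V ← 32.85 -7.14 = 25.71 m/s
adjust_airspeed(+4.19): V ← 25.71 +4.19 = 29.9 m/s
final state: V = 29.9 m/s, rpm = 4465 → n = rpm/60 = 74.416667 rev/s
target J* = 0.2477; solve J* = V/(n·D) for n: n = V/(J*·D) = 29.9/(0.2477 × 2.372) = 50.889771 rev/s
rpm = 60·n = 3053.386263

rpm = 3053.39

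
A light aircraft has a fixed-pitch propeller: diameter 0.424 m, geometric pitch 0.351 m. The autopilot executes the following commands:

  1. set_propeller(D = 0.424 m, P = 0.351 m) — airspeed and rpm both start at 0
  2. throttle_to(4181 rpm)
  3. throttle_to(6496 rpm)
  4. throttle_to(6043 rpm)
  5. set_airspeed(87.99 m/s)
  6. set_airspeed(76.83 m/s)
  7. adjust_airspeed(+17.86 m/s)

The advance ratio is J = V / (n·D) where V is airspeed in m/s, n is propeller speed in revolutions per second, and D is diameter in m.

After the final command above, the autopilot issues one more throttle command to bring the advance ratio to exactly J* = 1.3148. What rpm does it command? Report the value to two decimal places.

rpm = 10191.31

set_propeller: D = 0.424 m, P = 0.351 m (p = P/D = 0.827830); state ← (V=0, rpm=0)
throttle_to(4181): rpm ← 4181
throttle_to(6496): rpm ← 6496
throttle_to(6043): rpm ← 6043
set_airspeed(87.99): V ← 87.99 m/s
set_airspeed(76.83): V ← 76.83 m/s
adjust_airspeed(+17.86): V ← 76.83 +17.86 = 94.69 m/s
final state: V = 94.69 m/s, rpm = 6043 → n = rpm/60 = 100.716667 rev/s
target J* = 1.3148; solve J* = V/(n·D) for n: n = V/(J*·D) = 94.69/(1.3148 × 0.424) = 169.855090 rev/s
rpm = 60·n = 10191.305371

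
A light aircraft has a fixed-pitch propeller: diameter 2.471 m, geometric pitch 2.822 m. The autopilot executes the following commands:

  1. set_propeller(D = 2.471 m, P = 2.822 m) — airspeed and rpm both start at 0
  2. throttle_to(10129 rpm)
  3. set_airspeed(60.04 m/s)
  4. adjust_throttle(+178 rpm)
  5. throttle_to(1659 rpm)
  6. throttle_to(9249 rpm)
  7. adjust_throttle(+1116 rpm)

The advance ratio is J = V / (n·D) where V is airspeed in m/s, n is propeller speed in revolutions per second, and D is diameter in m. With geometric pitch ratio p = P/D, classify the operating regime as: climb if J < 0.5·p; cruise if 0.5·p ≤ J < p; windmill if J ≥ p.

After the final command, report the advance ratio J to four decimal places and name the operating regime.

set_propeller: D = 2.471 m, P = 2.822 m (p = P/D = 1.142048); state ← (V=0, rpm=0)
throttle_to(10129): rpm ← 10129
set_airspeed(60.04): V ← 60.04 m/s
adjust_throttle(+178): rpm ← 10129 +178 = 10307
throttle_to(1659): rpm ← 1659
throttle_to(9249): rpm ← 9249
adjust_throttle(+1116): rpm ← 9249 +1116 = 10365
final state: V = 60.04 m/s, rpm = 10365 → n = rpm/60 = 172.750000 rev/s
J = V / (n·D) = 60.04 / (172.750000 × 2.471) = 0.140653
regime bands: climb J<0.5710 | cruise [0.5710, 1.1420) | windmill J≥1.1420
J = 0.1407 → climb

J = 0.1407, regime = climb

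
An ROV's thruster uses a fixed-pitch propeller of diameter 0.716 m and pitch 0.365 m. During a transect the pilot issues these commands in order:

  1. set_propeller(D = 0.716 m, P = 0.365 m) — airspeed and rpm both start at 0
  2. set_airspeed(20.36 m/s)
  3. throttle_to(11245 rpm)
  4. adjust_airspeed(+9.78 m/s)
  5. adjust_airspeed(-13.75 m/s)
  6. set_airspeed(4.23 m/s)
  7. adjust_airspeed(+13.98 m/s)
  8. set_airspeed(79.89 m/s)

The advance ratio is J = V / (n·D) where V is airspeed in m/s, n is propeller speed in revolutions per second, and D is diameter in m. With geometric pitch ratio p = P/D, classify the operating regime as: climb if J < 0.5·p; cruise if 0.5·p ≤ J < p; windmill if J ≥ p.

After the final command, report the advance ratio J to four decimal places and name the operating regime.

set_propeller: D = 0.716 m, P = 0.365 m (p = P/D = 0.509777); state ← (V=0, rpm=0)
set_airspeed(20.36): V ← 20.36 m/s
throttle_to(11245): rpm ← 11245
adjust_airspeed(+9.78): V ← 20.36 +9.78 = 30.14 m/s
adjust_airspeed(-13.75): V ← 30.14 -13.75 = 16.39 m/s
set_airspeed(4.23): V ← 4.23 m/s
adjust_airspeed(+13.98): V ← 4.23 +13.98 = 18.21 m/s
set_airspeed(79.89): V ← 79.89 m/s
final state: V = 79.89 m/s, rpm = 11245 → n = rpm/60 = 187.416667 rev/s
J = V / (n·D) = 79.89 / (187.416667 × 0.716) = 0.595348
regime bands: climb J<0.2549 | cruise [0.2549, 0.5098) | windmill J≥0.5098
J = 0.5953 → windmill

J = 0.5953, regime = windmill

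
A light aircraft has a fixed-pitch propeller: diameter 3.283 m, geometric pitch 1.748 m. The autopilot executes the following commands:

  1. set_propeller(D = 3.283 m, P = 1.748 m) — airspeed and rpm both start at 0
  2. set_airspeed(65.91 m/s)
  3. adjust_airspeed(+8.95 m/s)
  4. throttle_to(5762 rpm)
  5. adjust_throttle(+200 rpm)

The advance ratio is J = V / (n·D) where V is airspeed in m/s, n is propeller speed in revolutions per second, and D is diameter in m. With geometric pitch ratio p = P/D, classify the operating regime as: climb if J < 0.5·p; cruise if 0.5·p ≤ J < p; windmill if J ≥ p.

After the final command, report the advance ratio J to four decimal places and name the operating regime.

set_propeller: D = 3.283 m, P = 1.748 m (p = P/D = 0.532440); state ← (V=0, rpm=0)
set_airspeed(65.91): V ← 65.91 m/s
adjust_airspeed(+8.95): V ← 65.91 +8.95 = 74.86 m/s
throttle_to(5762): rpm ← 5762
adjust_throttle(+200): rpm ← 5762 +200 = 5962
final state: V = 74.86 m/s, rpm = 5962 → n = rpm/60 = 99.366667 rev/s
J = V / (n·D) = 74.86 / (99.366667 × 3.283) = 0.229477
regime bands: climb J<0.2662 | cruise [0.2662, 0.5324) | windmill J≥0.5324
J = 0.2295 → climb

J = 0.2295, regime = climb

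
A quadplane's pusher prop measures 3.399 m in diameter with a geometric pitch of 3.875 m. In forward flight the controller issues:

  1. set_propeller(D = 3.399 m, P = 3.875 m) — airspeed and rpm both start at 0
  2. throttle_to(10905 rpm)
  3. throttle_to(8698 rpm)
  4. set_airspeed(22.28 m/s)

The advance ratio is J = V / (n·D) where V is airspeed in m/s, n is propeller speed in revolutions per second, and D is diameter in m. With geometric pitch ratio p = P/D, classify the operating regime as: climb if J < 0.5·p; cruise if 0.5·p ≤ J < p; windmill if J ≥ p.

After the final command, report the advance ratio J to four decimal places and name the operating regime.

set_propeller: D = 3.399 m, P = 3.875 m (p = P/D = 1.140041); state ← (V=0, rpm=0)
throttle_to(10905): rpm ← 10905
throttle_to(8698): rpm ← 8698
set_airspeed(22.28): V ← 22.28 m/s
final state: V = 22.28 m/s, rpm = 8698 → n = rpm/60 = 144.966667 rev/s
J = V / (n·D) = 22.28 / (144.966667 × 3.399) = 0.045216
regime bands: climb J<0.5700 | cruise [0.5700, 1.1400) | windmill J≥1.1400
J = 0.0452 → climb

J = 0.0452, regime = climb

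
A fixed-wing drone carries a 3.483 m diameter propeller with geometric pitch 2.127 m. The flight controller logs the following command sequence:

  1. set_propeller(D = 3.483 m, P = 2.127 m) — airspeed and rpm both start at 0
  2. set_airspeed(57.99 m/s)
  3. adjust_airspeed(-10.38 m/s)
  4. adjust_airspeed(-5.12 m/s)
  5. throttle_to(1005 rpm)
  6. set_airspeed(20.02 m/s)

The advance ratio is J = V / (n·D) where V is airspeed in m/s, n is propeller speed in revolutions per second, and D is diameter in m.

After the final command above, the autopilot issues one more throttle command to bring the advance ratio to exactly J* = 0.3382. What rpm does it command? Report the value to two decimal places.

set_propeller: D = 3.483 m, P = 2.127 m (p = P/D = 0.610680); state ← (V=0, rpm=0)
set_airspeed(57.99): V ← 57.99 m/s
adjust_airspeed(-10.38): V ← 57.99 -10.38 = 47.61 m/s
adjust_airspeed(-5.12): V ← 47.61 -5.12 = 42.49 m/s
throttle_to(1005): rpm ← 1005
set_airspeed(20.02): V ← 20.02 m/s
final state: V = 20.02 m/s, rpm = 1005 → n = rpm/60 = 16.750000 rev/s
target J* = 0.3382; solve J* = V/(n·D) for n: n = V/(J*·D) = 20.02/(0.3382 × 3.483) = 16.995619 rev/s
rpm = 60·n = 1019.737160

rpm = 1019.74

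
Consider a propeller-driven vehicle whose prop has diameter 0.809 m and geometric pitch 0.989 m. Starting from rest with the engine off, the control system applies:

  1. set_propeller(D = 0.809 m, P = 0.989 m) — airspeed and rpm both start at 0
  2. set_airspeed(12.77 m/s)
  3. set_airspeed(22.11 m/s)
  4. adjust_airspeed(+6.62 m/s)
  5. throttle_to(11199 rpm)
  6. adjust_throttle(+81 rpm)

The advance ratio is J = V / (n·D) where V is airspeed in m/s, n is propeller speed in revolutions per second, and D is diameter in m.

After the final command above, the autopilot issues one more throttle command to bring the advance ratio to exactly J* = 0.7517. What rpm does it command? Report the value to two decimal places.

rpm = 2834.61

set_propeller: D = 0.809 m, P = 0.989 m (p = P/D = 1.222497); state ← (V=0, rpm=0)
set_airspeed(12.77): V ← 12.77 m/s
set_airspeed(22.11): V ← 22.11 m/s
adjust_airspeed(+6.62): V ← 22.11 +6.62 = 28.73 m/s
throttle_to(11199): rpm ← 11199
adjust_throttle(+81): rpm ← 11199 +81 = 11280
final state: V = 28.73 m/s, rpm = 11280 → n = rpm/60 = 188.000000 rev/s
target J* = 0.7517; solve J* = V/(n·D) for n: n = V/(J*·D) = 28.73/(0.7517 × 0.809) = 47.243553 rev/s
rpm = 60·n = 2834.613196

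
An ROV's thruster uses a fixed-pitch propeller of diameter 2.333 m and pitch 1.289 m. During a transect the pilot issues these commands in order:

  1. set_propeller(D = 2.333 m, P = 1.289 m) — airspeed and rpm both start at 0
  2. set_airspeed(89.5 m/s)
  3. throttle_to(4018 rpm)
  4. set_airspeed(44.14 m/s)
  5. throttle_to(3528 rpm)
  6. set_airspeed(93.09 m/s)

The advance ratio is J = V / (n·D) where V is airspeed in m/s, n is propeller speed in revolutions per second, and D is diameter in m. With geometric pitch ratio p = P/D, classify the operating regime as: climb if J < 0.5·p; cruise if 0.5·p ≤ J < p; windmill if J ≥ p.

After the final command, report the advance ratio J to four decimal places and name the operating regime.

set_propeller: D = 2.333 m, P = 1.289 m (p = P/D = 0.552508); state ← (V=0, rpm=0)
set_airspeed(89.5): V ← 89.5 m/s
throttle_to(4018): rpm ← 4018
set_airspeed(44.14): V ← 44.14 m/s
throttle_to(3528): rpm ← 3528
set_airspeed(93.09): V ← 93.09 m/s
final state: V = 93.09 m/s, rpm = 3528 → n = rpm/60 = 58.800000 rev/s
J = V / (n·D) = 93.09 / (58.800000 × 2.333) = 0.678595
regime bands: climb J<0.2763 | cruise [0.2763, 0.5525) | windmill J≥0.5525
J = 0.6786 → windmill

J = 0.6786, regime = windmill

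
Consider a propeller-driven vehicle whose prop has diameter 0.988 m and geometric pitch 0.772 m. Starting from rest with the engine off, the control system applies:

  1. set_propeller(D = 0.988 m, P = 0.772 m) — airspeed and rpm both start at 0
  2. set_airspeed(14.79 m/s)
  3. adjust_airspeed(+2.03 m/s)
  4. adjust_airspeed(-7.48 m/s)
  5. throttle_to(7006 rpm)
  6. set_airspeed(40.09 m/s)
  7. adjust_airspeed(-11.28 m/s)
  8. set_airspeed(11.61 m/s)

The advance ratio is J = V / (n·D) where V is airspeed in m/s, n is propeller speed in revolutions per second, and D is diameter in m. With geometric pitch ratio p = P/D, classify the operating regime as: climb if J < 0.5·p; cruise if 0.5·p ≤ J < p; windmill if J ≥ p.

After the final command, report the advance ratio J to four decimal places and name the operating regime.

set_propeller: D = 0.988 m, P = 0.772 m (p = P/D = 0.781377); state ← (V=0, rpm=0)
set_airspeed(14.79): V ← 14.79 m/s
adjust_airspeed(+2.03): V ← 14.79 +2.03 = 16.82 m/s
adjust_airspeed(-7.48): V ← 16.82 -7.48 = 9.34 m/s
throttle_to(7006): rpm ← 7006
set_airspeed(40.09): V ← 40.09 m/s
adjust_airspeed(-11.28): V ← 40.09 -11.28 = 28.81 m/s
set_airspeed(11.61): V ← 11.61 m/s
final state: V = 11.61 m/s, rpm = 7006 → n = rpm/60 = 116.766667 rev/s
J = V / (n·D) = 11.61 / (116.766667 × 0.988) = 0.100637
regime bands: climb J<0.3907 | cruise [0.3907, 0.7814) | windmill J≥0.7814
J = 0.1006 → climb

J = 0.1006, regime = climb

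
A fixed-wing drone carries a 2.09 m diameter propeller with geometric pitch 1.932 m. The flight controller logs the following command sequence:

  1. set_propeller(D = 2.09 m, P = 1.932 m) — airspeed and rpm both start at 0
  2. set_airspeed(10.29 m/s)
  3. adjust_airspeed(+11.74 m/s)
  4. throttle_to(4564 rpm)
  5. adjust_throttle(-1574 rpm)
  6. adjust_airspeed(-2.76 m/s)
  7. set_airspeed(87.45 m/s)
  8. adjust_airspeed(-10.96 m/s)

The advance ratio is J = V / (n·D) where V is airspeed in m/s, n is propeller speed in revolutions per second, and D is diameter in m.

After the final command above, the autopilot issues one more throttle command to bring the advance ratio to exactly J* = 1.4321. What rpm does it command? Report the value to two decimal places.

set_propeller: D = 2.09 m, P = 1.932 m (p = P/D = 0.924402); state ← (V=0, rpm=0)
set_airspeed(10.29): V ← 10.29 m/s
adjust_airspeed(+11.74): V ← 10.29 +11.74 = 22.03 m/s
throttle_to(4564): rpm ← 4564
adjust_throttle(-1574): rpm ← 4564 -1574 = 2990
adjust_airspeed(-2.76): V ← 22.03 -2.76 = 19.27 m/s
set_airspeed(87.45): V ← 87.45 m/s
adjust_airspeed(-10.96): V ← 87.45 -10.96 = 76.49 m/s
final state: V = 76.49 m/s, rpm = 2990 → n = rpm/60 = 49.833333 rev/s
target J* = 1.4321; solve J* = V/(n·D) for n: n = V/(J*·D) = 76.49/(1.4321 × 2.09) = 25.555538 rev/s
rpm = 60·n = 1533.332286

rpm = 1533.33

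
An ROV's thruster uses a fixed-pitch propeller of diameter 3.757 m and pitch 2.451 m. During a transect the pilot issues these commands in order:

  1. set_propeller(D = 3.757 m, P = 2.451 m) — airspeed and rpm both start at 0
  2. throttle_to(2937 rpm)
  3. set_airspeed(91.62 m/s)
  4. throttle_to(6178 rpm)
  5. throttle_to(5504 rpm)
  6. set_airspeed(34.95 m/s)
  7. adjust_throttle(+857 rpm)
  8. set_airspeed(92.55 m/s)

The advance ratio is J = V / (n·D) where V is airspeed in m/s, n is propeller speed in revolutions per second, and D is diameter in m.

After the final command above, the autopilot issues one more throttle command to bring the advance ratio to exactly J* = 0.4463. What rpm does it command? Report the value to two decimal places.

set_propeller: D = 3.757 m, P = 2.451 m (p = P/D = 0.652382); state ← (V=0, rpm=0)
throttle_to(2937): rpm ← 2937
set_airspeed(91.62): V ← 91.62 m/s
throttle_to(6178): rpm ← 6178
throttle_to(5504): rpm ← 5504
set_airspeed(34.95): V ← 34.95 m/s
adjust_throttle(+857): rpm ← 5504 +857 = 6361
set_airspeed(92.55): V ← 92.55 m/s
final state: V = 92.55 m/s, rpm = 6361 → n = rpm/60 = 106.016667 rev/s
target J* = 0.4463; solve J* = V/(n·D) for n: n = V/(J*·D) = 92.55/(0.4463 × 3.757) = 55.196093 rev/s
rpm = 60·n = 3311.765606

rpm = 3311.77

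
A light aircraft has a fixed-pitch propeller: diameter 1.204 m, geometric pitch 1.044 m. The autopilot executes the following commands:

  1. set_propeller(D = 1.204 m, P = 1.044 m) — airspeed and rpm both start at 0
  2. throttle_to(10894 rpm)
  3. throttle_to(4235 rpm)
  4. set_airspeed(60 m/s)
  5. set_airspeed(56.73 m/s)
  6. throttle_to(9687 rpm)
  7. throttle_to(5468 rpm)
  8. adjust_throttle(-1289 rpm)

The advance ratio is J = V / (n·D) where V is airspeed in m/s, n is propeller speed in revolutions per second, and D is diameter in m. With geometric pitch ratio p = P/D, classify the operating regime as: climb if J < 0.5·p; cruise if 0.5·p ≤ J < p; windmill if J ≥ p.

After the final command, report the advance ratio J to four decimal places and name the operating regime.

set_propeller: D = 1.204 m, P = 1.044 m (p = P/D = 0.867110); state ← (V=0, rpm=0)
throttle_to(10894): rpm ← 10894
throttle_to(4235): rpm ← 4235
set_airspeed(60): V ← 60 m/s
set_airspeed(56.73): V ← 56.73 m/s
throttle_to(9687): rpm ← 9687
throttle_to(5468): rpm ← 5468
adjust_throttle(-1289): rpm ← 5468 -1289 = 4179
final state: V = 56.73 m/s, rpm = 4179 → n = rpm/60 = 69.650000 rev/s
J = V / (n·D) = 56.73 / (69.650000 × 1.204) = 0.676496
regime bands: climb J<0.4336 | cruise [0.4336, 0.8671) | windmill J≥0.8671
J = 0.6765 → cruise

J = 0.6765, regime = cruise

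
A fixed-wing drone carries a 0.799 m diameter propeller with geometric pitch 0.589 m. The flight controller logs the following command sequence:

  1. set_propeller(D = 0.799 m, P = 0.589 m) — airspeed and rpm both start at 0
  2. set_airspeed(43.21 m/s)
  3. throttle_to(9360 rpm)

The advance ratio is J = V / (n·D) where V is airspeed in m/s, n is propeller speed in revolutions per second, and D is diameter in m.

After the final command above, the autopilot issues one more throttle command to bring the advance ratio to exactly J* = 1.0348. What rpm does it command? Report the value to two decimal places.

set_propeller: D = 0.799 m, P = 0.589 m (p = P/D = 0.737171); state ← (V=0, rpm=0)
set_airspeed(43.21): V ← 43.21 m/s
throttle_to(9360): rpm ← 9360
final state: V = 43.21 m/s, rpm = 9360 → n = rpm/60 = 156.000000 rev/s
target J* = 1.0348; solve J* = V/(n·D) for n: n = V/(J*·D) = 43.21/(1.0348 × 0.799) = 52.261403 rev/s
rpm = 60·n = 3135.684197

rpm = 3135.68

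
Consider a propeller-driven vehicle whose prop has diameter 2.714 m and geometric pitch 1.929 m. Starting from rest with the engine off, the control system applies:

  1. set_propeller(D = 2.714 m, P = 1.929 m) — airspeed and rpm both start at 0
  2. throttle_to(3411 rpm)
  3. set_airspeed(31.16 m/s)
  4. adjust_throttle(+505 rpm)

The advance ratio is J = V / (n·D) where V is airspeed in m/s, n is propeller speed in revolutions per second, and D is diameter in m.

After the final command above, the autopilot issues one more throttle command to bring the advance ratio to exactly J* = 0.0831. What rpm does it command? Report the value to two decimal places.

set_propeller: D = 2.714 m, P = 1.929 m (p = P/D = 0.710759); state ← (V=0, rpm=0)
throttle_to(3411): rpm ← 3411
set_airspeed(31.16): V ← 31.16 m/s
adjust_throttle(+505): rpm ← 3411 +505 = 3916
final state: V = 31.16 m/s, rpm = 3916 → n = rpm/60 = 65.266667 rev/s
target J* = 0.0831; solve J* = V/(n·D) for n: n = V/(J*·D) = 31.16/(0.0831 × 2.714) = 138.161354 rev/s
rpm = 60·n = 8289.681262

rpm = 8289.68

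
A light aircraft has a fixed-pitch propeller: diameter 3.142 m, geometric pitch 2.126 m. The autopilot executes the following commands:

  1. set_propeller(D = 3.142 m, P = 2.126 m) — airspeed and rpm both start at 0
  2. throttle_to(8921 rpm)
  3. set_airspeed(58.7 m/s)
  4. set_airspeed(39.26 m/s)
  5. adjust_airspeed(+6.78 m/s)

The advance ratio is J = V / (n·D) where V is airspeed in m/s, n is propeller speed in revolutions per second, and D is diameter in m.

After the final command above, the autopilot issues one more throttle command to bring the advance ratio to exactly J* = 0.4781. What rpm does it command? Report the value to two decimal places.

rpm = 1838.91

set_propeller: D = 3.142 m, P = 2.126 m (p = P/D = 0.676639); state ← (V=0, rpm=0)
throttle_to(8921): rpm ← 8921
set_airspeed(58.7): V ← 58.7 m/s
set_airspeed(39.26): V ← 39.26 m/s
adjust_airspeed(+6.78): V ← 39.26 +6.78 = 46.04 m/s
final state: V = 46.04 m/s, rpm = 8921 → n = rpm/60 = 148.683333 rev/s
target J* = 0.4781; solve J* = V/(n·D) for n: n = V/(J*·D) = 46.04/(0.4781 × 3.142) = 30.648582 rev/s
rpm = 60·n = 1838.914939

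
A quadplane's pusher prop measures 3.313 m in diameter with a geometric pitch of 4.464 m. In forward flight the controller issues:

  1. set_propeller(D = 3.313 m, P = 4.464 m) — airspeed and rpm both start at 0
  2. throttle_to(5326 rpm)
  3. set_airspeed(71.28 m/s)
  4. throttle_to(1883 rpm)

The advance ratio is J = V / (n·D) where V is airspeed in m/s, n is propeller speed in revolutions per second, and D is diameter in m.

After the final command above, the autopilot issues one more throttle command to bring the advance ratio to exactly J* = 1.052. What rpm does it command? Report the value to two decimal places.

set_propeller: D = 3.313 m, P = 4.464 m (p = P/D = 1.347419); state ← (V=0, rpm=0)
throttle_to(5326): rpm ← 5326
set_airspeed(71.28): V ← 71.28 m/s
throttle_to(1883): rpm ← 1883
final state: V = 71.28 m/s, rpm = 1883 → n = rpm/60 = 31.383333 rev/s
target J* = 1.052; solve J* = V/(n·D) for n: n = V/(J*·D) = 71.28/(1.052 × 3.313) = 20.451752 rev/s
rpm = 60·n = 1227.105113

rpm = 1227.11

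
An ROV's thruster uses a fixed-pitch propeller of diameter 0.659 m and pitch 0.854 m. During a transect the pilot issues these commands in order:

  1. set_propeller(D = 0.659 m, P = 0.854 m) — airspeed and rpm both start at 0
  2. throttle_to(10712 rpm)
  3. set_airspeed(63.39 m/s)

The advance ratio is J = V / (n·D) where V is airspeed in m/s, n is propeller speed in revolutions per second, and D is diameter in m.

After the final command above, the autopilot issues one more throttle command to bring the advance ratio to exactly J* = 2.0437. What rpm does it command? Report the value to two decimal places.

rpm = 2824.03

set_propeller: D = 0.659 m, P = 0.854 m (p = P/D = 1.295903); state ← (V=0, rpm=0)
throttle_to(10712): rpm ← 10712
set_airspeed(63.39): V ← 63.39 m/s
final state: V = 63.39 m/s, rpm = 10712 → n = rpm/60 = 178.533333 rev/s
target J* = 2.0437; solve J* = V/(n·D) for n: n = V/(J*·D) = 63.39/(2.0437 × 0.659) = 47.067181 rev/s
rpm = 60·n = 2824.030889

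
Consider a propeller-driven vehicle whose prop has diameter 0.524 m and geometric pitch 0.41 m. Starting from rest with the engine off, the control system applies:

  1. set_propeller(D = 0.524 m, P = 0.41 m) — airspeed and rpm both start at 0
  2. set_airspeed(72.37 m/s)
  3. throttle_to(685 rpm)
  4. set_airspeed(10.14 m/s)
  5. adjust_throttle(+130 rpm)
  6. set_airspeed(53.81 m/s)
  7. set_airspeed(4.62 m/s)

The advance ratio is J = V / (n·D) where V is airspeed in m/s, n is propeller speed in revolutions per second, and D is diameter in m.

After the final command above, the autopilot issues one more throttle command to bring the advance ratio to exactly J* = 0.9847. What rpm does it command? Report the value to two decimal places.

rpm = 537.23

set_propeller: D = 0.524 m, P = 0.41 m (p = P/D = 0.782443); state ← (V=0, rpm=0)
set_airspeed(72.37): V ← 72.37 m/s
throttle_to(685): rpm ← 685
set_airspeed(10.14): V ← 10.14 m/s
adjust_throttle(+130): rpm ← 685 +130 = 815
set_airspeed(53.81): V ← 53.81 m/s
set_airspeed(4.62): V ← 4.62 m/s
final state: V = 4.62 m/s, rpm = 815 → n = rpm/60 = 13.583333 rev/s
target J* = 0.9847; solve J* = V/(n·D) for n: n = V/(J*·D) = 4.62/(0.9847 × 0.524) = 8.953787 rev/s
rpm = 60·n = 537.227210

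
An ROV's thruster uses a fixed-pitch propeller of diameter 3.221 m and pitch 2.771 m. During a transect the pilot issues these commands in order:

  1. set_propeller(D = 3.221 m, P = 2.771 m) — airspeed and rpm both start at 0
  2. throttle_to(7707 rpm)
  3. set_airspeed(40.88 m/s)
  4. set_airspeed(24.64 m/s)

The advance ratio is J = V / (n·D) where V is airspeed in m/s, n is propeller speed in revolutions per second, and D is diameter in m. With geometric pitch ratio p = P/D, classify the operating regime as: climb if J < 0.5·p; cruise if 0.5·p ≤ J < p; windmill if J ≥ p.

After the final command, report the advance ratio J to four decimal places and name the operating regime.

set_propeller: D = 3.221 m, P = 2.771 m (p = P/D = 0.860292); state ← (V=0, rpm=0)
throttle_to(7707): rpm ← 7707
set_airspeed(40.88): V ← 40.88 m/s
set_airspeed(24.64): V ← 24.64 m/s
final state: V = 24.64 m/s, rpm = 7707 → n = rpm/60 = 128.450000 rev/s
J = V / (n·D) = 24.64 / (128.450000 × 3.221) = 0.059555
regime bands: climb J<0.4301 | cruise [0.4301, 0.8603) | windmill J≥0.8603
J = 0.0596 → climb

J = 0.0596, regime = climb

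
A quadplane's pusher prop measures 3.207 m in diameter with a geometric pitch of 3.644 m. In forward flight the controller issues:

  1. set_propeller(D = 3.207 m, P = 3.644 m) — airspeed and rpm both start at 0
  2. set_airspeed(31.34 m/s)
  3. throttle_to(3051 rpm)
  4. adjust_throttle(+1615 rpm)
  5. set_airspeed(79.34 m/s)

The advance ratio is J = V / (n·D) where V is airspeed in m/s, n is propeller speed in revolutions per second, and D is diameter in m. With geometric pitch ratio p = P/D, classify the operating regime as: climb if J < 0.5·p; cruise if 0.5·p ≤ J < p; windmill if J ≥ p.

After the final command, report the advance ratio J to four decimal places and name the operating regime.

J = 0.3181, regime = climb

set_propeller: D = 3.207 m, P = 3.644 m (p = P/D = 1.136264); state ← (V=0, rpm=0)
set_airspeed(31.34): V ← 31.34 m/s
throttle_to(3051): rpm ← 3051
adjust_throttle(+1615): rpm ← 3051 +1615 = 4666
set_airspeed(79.34): V ← 79.34 m/s
final state: V = 79.34 m/s, rpm = 4666 → n = rpm/60 = 77.766667 rev/s
J = V / (n·D) = 79.34 / (77.766667 × 3.207) = 0.318126
regime bands: climb J<0.5681 | cruise [0.5681, 1.1363) | windmill J≥1.1363
J = 0.3181 → climb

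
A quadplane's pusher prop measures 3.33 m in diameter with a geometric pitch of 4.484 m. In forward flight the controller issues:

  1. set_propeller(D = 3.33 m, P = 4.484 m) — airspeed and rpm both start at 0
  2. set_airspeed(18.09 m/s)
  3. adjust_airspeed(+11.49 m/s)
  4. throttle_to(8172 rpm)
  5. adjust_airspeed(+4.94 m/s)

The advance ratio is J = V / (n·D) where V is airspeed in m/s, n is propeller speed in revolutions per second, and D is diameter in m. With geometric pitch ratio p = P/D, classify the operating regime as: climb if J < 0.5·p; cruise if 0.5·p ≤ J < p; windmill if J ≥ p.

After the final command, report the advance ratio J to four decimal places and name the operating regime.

set_propeller: D = 3.33 m, P = 4.484 m (p = P/D = 1.346547); state ← (V=0, rpm=0)
set_airspeed(18.09): V ← 18.09 m/s
adjust_airspeed(+11.49): V ← 18.09 +11.49 = 29.58 m/s
throttle_to(8172): rpm ← 8172
adjust_airspeed(+4.94): V ← 29.58 +4.94 = 34.52 m/s
final state: V = 34.52 m/s, rpm = 8172 → n = rpm/60 = 136.200000 rev/s
J = V / (n·D) = 34.52 / (136.200000 × 3.33) = 0.076111
regime bands: climb J<0.6733 | cruise [0.6733, 1.3465) | windmill J≥1.3465
J = 0.0761 → climb

J = 0.0761, regime = climb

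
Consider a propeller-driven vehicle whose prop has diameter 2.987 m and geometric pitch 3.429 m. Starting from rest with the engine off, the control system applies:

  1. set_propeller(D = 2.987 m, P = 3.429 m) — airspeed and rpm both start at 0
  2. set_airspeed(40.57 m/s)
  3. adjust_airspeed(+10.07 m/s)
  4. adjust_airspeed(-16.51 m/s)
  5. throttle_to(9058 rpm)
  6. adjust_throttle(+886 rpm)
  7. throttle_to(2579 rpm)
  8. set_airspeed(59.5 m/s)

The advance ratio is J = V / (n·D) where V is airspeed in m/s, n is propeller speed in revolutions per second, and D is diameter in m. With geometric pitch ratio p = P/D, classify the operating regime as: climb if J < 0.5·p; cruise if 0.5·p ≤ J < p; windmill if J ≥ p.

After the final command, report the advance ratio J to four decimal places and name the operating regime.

set_propeller: D = 2.987 m, P = 3.429 m (p = P/D = 1.147975); state ← (V=0, rpm=0)
set_airspeed(40.57): V ← 40.57 m/s
adjust_airspeed(+10.07): V ← 40.57 +10.07 = 50.64 m/s
adjust_airspeed(-16.51): V ← 50.64 -16.51 = 34.13 m/s
throttle_to(9058): rpm ← 9058
adjust_throttle(+886): rpm ← 9058 +886 = 9944
throttle_to(2579): rpm ← 2579
set_airspeed(59.5): V ← 59.5 m/s
final state: V = 59.5 m/s, rpm = 2579 → n = rpm/60 = 42.983333 rev/s
J = V / (n·D) = 59.5 / (42.983333 × 2.987) = 0.463427
regime bands: climb J<0.5740 | cruise [0.5740, 1.1480) | windmill J≥1.1480
J = 0.4634 → climb

J = 0.4634, regime = climb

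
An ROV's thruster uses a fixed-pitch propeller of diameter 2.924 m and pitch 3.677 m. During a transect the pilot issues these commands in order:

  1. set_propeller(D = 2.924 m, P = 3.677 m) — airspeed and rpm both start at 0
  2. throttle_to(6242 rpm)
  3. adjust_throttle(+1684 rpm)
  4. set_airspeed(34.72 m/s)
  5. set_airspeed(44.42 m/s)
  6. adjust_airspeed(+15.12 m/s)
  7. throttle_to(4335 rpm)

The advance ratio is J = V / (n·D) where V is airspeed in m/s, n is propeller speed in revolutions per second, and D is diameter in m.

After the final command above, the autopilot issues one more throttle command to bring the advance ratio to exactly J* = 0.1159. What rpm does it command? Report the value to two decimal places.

set_propeller: D = 2.924 m, P = 3.677 m (p = P/D = 1.257524); state ← (V=0, rpm=0)
throttle_to(6242): rpm ← 6242
adjust_throttle(+1684): rpm ← 6242 +1684 = 7926
set_airspeed(34.72): V ← 34.72 m/s
set_airspeed(44.42): V ← 44.42 m/s
adjust_airspeed(+15.12): V ← 44.42 +15.12 = 59.54 m/s
throttle_to(4335): rpm ← 4335
final state: V = 59.54 m/s, rpm = 4335 → n = rpm/60 = 72.250000 rev/s
target J* = 0.1159; solve J* = V/(n·D) for n: n = V/(J*·D) = 59.54/(0.1159 × 2.924) = 175.690398 rev/s
rpm = 60·n = 10541.423865

rpm = 10541.42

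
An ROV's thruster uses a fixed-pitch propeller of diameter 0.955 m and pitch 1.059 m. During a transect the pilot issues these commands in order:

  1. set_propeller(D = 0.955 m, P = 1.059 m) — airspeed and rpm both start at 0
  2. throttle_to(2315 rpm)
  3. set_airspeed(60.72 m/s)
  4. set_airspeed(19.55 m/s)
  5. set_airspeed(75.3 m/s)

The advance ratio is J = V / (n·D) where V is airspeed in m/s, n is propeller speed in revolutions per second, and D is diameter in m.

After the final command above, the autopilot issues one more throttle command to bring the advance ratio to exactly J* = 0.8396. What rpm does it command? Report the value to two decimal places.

set_propeller: D = 0.955 m, P = 1.059 m (p = P/D = 1.108901); state ← (V=0, rpm=0)
throttle_to(2315): rpm ← 2315
set_airspeed(60.72): V ← 60.72 m/s
set_airspeed(19.55): V ← 19.55 m/s
set_airspeed(75.3): V ← 75.3 m/s
final state: V = 75.3 m/s, rpm = 2315 → n = rpm/60 = 38.583333 rev/s
target J* = 0.8396; solve J* = V/(n·D) for n: n = V/(J*·D) = 75.3/(0.8396 × 0.955) = 93.911586 rev/s
rpm = 60·n = 5634.695155

rpm = 5634.70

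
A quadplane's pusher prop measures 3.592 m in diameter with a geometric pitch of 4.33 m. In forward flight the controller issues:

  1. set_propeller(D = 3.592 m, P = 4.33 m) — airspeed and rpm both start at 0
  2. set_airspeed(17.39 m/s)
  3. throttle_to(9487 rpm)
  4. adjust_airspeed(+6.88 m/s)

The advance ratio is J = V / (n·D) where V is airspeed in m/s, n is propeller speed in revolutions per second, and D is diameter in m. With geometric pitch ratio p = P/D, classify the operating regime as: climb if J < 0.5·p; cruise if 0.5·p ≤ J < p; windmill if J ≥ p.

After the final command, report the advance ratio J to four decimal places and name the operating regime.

set_propeller: D = 3.592 m, P = 4.33 m (p = P/D = 1.205457); state ← (V=0, rpm=0)
set_airspeed(17.39): V ← 17.39 m/s
throttle_to(9487): rpm ← 9487
adjust_airspeed(+6.88): V ← 17.39 +6.88 = 24.27 m/s
final state: V = 24.27 m/s, rpm = 9487 → n = rpm/60 = 158.116667 rev/s
J = V / (n·D) = 24.27 / (158.116667 × 3.592) = 0.042732
regime bands: climb J<0.6027 | cruise [0.6027, 1.2055) | windmill J≥1.2055
J = 0.0427 → climb

J = 0.0427, regime = climb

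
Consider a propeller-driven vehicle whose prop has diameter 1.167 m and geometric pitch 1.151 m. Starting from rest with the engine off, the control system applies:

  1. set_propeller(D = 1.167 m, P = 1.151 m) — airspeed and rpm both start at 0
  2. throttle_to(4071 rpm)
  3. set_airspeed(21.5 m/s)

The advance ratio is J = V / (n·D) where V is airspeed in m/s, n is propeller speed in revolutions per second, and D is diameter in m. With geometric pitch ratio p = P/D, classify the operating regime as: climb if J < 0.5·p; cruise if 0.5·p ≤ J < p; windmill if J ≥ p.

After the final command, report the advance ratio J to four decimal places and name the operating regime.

J = 0.2715, regime = climb

set_propeller: D = 1.167 m, P = 1.151 m (p = P/D = 0.986290); state ← (V=0, rpm=0)
throttle_to(4071): rpm ← 4071
set_airspeed(21.5): V ← 21.5 m/s
final state: V = 21.5 m/s, rpm = 4071 → n = rpm/60 = 67.850000 rev/s
J = V / (n·D) = 21.5 / (67.850000 × 1.167) = 0.271530
regime bands: climb J<0.4931 | cruise [0.4931, 0.9863) | windmill J≥0.9863
J = 0.2715 → climb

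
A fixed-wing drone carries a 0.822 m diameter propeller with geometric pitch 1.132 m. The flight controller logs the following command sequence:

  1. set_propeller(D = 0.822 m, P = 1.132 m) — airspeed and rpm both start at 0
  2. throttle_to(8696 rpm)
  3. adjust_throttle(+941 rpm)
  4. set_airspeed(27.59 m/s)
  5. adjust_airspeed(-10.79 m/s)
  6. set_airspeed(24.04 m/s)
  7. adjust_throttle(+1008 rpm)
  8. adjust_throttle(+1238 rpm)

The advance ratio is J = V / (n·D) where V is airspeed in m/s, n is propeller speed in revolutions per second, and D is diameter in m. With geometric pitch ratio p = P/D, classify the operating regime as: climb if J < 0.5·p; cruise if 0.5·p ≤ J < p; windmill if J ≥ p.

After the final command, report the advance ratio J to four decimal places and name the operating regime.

set_propeller: D = 0.822 m, P = 1.132 m (p = P/D = 1.377129); state ← (V=0, rpm=0)
throttle_to(8696): rpm ← 8696
adjust_throttle(+941): rpm ← 8696 +941 = 9637
set_airspeed(27.59): V ← 27.59 m/s
adjust_airspeed(-10.79): V ← 27.59 -10.79 = 16.8 m/s
set_airspeed(24.04): V ← 24.04 m/s
adjust_throttle(+1008): rpm ← 9637 +1008 = 10645
adjust_throttle(+1238): rpm ← 10645 +1238 = 11883
final state: V = 24.04 m/s, rpm = 11883 → n = rpm/60 = 198.050000 rev/s
J = V / (n·D) = 24.04 / (198.050000 × 0.822) = 0.147668
regime bands: climb J<0.6886 | cruise [0.6886, 1.3771) | windmill J≥1.3771
J = 0.1477 → climb

J = 0.1477, regime = climb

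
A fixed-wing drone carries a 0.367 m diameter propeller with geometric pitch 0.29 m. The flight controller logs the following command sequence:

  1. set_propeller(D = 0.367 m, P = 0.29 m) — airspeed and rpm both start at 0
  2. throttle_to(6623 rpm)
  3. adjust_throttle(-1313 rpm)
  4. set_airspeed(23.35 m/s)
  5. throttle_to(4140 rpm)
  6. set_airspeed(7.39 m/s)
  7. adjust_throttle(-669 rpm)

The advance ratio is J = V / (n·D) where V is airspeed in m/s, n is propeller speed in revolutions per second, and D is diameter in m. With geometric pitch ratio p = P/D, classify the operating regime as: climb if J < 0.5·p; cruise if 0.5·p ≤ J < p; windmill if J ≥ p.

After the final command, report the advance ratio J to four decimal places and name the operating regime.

set_propeller: D = 0.367 m, P = 0.29 m (p = P/D = 0.790191); state ← (V=0, rpm=0)
throttle_to(6623): rpm ← 6623
adjust_throttle(-1313): rpm ← 6623 -1313 = 5310
set_airspeed(23.35): V ← 23.35 m/s
throttle_to(4140): rpm ← 4140
set_airspeed(7.39): V ← 7.39 m/s
adjust_throttle(-669): rpm ← 4140 -669 = 3471
final state: V = 7.39 m/s, rpm = 3471 → n = rpm/60 = 57.850000 rev/s
J = V / (n·D) = 7.39 / (57.850000 × 0.367) = 0.348077
regime bands: climb J<0.3951 | cruise [0.3951, 0.7902) | windmill J≥0.7902
J = 0.3481 → climb

J = 0.3481, regime = climb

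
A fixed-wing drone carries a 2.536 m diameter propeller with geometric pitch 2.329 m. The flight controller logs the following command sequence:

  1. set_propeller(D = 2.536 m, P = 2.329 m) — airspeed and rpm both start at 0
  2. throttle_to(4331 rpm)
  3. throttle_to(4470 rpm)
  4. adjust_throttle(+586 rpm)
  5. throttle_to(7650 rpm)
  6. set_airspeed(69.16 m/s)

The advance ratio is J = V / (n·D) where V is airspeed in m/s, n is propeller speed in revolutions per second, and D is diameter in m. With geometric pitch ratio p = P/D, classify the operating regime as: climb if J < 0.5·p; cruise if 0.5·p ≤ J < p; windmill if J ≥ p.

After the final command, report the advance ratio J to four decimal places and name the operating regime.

J = 0.2139, regime = climb

set_propeller: D = 2.536 m, P = 2.329 m (p = P/D = 0.918375); state ← (V=0, rpm=0)
throttle_to(4331): rpm ← 4331
throttle_to(4470): rpm ← 4470
adjust_throttle(+586): rpm ← 4470 +586 = 5056
throttle_to(7650): rpm ← 7650
set_airspeed(69.16): V ← 69.16 m/s
final state: V = 69.16 m/s, rpm = 7650 → n = rpm/60 = 127.500000 rev/s
J = V / (n·D) = 69.16 / (127.500000 × 2.536) = 0.213892
regime bands: climb J<0.4592 | cruise [0.4592, 0.9184) | windmill J≥0.9184
J = 0.2139 → climb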